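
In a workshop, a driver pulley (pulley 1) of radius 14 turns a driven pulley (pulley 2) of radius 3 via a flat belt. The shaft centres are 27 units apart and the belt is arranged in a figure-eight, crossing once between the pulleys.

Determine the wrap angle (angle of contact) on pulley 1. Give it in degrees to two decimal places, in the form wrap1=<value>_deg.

crossed belt: β = asin((r1+r2)/C) = asin(17/27) = 39.0228°
wrap1 = wrap2 = π + 2β = 258.0456°

wrap1=258.05_deg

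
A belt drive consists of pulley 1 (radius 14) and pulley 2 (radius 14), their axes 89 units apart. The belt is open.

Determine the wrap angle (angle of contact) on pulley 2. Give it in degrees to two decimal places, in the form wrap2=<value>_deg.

wrap2=180.00_deg

open belt: β = asin((r2−r1)/C) = asin(0/89) = 0.0000°
wrap1 = π − 2β = 180.0000°
wrap2 = π + 2β = 180.0000°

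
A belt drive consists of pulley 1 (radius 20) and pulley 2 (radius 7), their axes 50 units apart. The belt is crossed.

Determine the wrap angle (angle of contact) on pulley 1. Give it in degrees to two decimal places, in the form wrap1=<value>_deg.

crossed belt: β = asin((r1+r2)/C) = asin(27/50) = 32.6836°
wrap1 = wrap2 = π + 2β = 245.3673°

wrap1=245.37_deg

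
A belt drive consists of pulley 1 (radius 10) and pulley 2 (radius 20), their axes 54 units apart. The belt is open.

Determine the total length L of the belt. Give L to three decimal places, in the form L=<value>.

open belt: β = asin((r2−r1)/C) = asin(10/54) = 10.6719°
wrap1 = π − 2β = 158.6561°
wrap2 = π + 2β = 201.3439°
tangent length = C·cosβ = 53.0660
L = r1·wrap1 + r2·wrap2 + 2·C·cosβ = 10·2.7691 + 20·3.5141 + 2·53.0660 = 204.1050

L=204.105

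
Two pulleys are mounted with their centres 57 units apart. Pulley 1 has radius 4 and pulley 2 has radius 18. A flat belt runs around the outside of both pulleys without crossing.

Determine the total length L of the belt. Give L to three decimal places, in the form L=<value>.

L=186.571

open belt: β = asin((r2−r1)/C) = asin(14/57) = 14.2181°
wrap1 = π − 2β = 151.5638°
wrap2 = π + 2β = 208.4362°
tangent length = C·cosβ = 55.2540
L = r1·wrap1 + r2·wrap2 + 2·C·cosβ = 4·2.6453 + 18·3.6379 + 2·55.2540 = 186.5712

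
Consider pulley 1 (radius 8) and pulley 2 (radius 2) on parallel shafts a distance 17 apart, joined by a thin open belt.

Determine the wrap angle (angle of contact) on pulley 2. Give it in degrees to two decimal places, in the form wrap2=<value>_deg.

open belt: β = asin((r2−r1)/C) = asin(-6/17) = -20.6673°
wrap1 = π − 2β = 221.3346°
wrap2 = π + 2β = 138.6654°

wrap2=138.67_deg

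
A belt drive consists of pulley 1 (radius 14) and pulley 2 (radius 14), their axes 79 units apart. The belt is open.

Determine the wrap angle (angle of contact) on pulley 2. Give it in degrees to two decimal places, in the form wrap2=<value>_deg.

open belt: β = asin((r2−r1)/C) = asin(0/79) = 0.0000°
wrap1 = π − 2β = 180.0000°
wrap2 = π + 2β = 180.0000°

wrap2=180.00_deg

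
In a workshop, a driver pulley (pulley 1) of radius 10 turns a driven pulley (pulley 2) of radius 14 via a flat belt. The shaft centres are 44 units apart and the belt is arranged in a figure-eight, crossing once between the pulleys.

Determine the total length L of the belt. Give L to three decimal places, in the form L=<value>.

L=176.847

crossed belt: β = asin((r1+r2)/C) = asin(24/44) = 33.0557°
wrap1 = wrap2 = π + 2β = 246.1115°
tangent length = C·cosβ = 36.8782
L = (r1+r2)·wrap + 2·C·cosβ = 24·4.2955 + 2·36.8782 = 176.8473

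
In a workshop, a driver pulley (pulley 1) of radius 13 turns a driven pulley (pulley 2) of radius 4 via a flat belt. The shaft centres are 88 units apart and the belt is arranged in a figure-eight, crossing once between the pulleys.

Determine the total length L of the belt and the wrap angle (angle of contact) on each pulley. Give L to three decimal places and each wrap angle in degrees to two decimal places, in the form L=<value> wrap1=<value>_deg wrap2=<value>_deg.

crossed belt: β = asin((r1+r2)/C) = asin(17/88) = 11.1385°
wrap1 = wrap2 = π + 2β = 202.2771°
tangent length = C·cosβ = 86.3423
L = (r1+r2)·wrap + 2·C·cosβ = 17·3.5304 + 2·86.3423 = 232.7015

L=232.701 wrap1=202.28_deg wrap2=202.28_deg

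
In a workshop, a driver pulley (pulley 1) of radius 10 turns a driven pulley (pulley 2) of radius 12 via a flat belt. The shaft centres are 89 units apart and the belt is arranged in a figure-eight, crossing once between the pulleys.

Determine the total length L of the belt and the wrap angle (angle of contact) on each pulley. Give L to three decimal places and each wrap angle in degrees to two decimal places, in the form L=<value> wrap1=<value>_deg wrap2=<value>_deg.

crossed belt: β = asin((r1+r2)/C) = asin(22/89) = 14.3114°
wrap1 = wrap2 = π + 2β = 208.6227°
tangent length = C·cosβ = 86.2380
L = (r1+r2)·wrap + 2·C·cosβ = 22·3.6412 + 2·86.2380 = 252.5815

L=252.581 wrap1=208.62_deg wrap2=208.62_deg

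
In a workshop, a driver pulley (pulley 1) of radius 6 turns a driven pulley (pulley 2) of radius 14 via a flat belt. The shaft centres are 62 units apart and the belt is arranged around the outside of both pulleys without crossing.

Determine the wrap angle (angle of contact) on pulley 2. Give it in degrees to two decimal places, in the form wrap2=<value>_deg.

wrap2=194.83_deg

open belt: β = asin((r2−r1)/C) = asin(8/62) = 7.4137°
wrap1 = π − 2β = 165.1727°
wrap2 = π + 2β = 194.8273°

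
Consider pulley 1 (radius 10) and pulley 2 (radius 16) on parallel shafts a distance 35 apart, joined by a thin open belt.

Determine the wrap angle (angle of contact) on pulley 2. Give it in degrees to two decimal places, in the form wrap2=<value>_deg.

wrap2=199.74_deg

open belt: β = asin((r2−r1)/C) = asin(6/35) = 9.8709°
wrap1 = π − 2β = 160.2582°
wrap2 = π + 2β = 199.7418°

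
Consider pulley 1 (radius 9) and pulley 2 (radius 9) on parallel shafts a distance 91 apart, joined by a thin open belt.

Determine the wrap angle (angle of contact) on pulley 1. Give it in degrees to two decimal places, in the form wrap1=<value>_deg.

wrap1=180.00_deg

open belt: β = asin((r2−r1)/C) = asin(0/91) = 0.0000°
wrap1 = π − 2β = 180.0000°
wrap2 = π + 2β = 180.0000°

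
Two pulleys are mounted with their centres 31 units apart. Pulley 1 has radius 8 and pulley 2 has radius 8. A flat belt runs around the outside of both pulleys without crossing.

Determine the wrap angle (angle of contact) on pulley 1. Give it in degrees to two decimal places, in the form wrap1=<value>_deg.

open belt: β = asin((r2−r1)/C) = asin(0/31) = 0.0000°
wrap1 = π − 2β = 180.0000°
wrap2 = π + 2β = 180.0000°

wrap1=180.00_deg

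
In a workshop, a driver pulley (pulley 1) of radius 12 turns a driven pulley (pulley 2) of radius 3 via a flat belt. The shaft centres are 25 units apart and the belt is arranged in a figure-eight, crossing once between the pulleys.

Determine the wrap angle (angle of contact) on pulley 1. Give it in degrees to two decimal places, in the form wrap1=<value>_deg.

wrap1=253.74_deg

crossed belt: β = asin((r1+r2)/C) = asin(15/25) = 36.8699°
wrap1 = wrap2 = π + 2β = 253.7398°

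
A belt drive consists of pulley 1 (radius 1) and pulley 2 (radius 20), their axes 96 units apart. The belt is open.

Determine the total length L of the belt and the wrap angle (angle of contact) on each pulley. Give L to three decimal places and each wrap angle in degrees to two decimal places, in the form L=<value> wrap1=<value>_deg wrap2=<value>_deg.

open belt: β = asin((r2−r1)/C) = asin(19/96) = 11.4152°
wrap1 = π − 2β = 157.1697°
wrap2 = π + 2β = 202.8303°
tangent length = C·cosβ = 94.1010
L = r1·wrap1 + r2·wrap2 + 2·C·cosβ = 1·2.7431 + 20·3.5401 + 2·94.1010 = 261.7463

L=261.746 wrap1=157.17_deg wrap2=202.83_deg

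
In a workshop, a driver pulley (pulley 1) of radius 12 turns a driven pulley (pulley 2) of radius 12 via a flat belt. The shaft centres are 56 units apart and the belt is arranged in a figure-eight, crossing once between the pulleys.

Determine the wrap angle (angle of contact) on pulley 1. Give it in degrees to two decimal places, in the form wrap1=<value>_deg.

crossed belt: β = asin((r1+r2)/C) = asin(24/56) = 25.3769°
wrap1 = wrap2 = π + 2β = 230.7539°

wrap1=230.75_deg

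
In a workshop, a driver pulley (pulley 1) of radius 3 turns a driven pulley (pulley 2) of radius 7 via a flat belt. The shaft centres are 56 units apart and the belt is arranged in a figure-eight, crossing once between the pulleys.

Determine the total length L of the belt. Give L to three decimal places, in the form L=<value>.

L=145.206

crossed belt: β = asin((r1+r2)/C) = asin(10/56) = 10.2866°
wrap1 = wrap2 = π + 2β = 200.5731°
tangent length = C·cosβ = 55.0999
L = (r1+r2)·wrap + 2·C·cosβ = 10·3.5007 + 2·55.0999 = 145.2064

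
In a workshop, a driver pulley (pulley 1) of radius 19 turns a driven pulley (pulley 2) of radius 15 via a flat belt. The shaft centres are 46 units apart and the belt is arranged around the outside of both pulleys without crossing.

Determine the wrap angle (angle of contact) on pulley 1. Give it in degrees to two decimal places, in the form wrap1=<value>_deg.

wrap1=189.98_deg

open belt: β = asin((r2−r1)/C) = asin(-4/46) = -4.9885°
wrap1 = π − 2β = 189.9771°
wrap2 = π + 2β = 170.0229°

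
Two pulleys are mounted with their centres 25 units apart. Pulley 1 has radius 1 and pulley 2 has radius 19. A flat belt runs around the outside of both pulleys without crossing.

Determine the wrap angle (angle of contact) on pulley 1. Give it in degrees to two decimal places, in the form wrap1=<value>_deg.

open belt: β = asin((r2−r1)/C) = asin(18/25) = 46.0545°
wrap1 = π − 2β = 87.8910°
wrap2 = π + 2β = 272.1090°

wrap1=87.89_deg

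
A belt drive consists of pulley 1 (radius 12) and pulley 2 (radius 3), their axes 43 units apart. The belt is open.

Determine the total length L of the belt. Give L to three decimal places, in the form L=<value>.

L=135.015

open belt: β = asin((r2−r1)/C) = asin(-9/43) = -12.0815°
wrap1 = π − 2β = 204.1629°
wrap2 = π + 2β = 155.8371°
tangent length = C·cosβ = 42.0476
L = r1·wrap1 + r2·wrap2 + 2·C·cosβ = 12·3.5633 + 3·2.7199 + 2·42.0476 = 135.0146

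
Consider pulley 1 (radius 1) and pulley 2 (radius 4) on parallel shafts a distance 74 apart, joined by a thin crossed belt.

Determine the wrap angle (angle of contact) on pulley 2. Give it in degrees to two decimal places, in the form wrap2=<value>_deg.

wrap2=187.75_deg

crossed belt: β = asin((r1+r2)/C) = asin(5/74) = 3.8743°
wrap1 = wrap2 = π + 2β = 187.7486°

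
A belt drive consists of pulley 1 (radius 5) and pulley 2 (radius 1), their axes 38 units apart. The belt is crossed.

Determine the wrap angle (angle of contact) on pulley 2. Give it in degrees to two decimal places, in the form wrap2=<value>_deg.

crossed belt: β = asin((r1+r2)/C) = asin(6/38) = 9.0847°
wrap1 = wrap2 = π + 2β = 198.1694°

wrap2=198.17_deg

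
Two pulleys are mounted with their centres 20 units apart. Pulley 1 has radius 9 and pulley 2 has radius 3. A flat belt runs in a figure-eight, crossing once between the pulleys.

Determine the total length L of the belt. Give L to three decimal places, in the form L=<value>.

L=85.143

crossed belt: β = asin((r1+r2)/C) = asin(12/20) = 36.8699°
wrap1 = wrap2 = π + 2β = 253.7398°
tangent length = C·cosβ = 16.0000
L = (r1+r2)·wrap + 2·C·cosβ = 12·4.4286 + 2·16.0000 = 85.1431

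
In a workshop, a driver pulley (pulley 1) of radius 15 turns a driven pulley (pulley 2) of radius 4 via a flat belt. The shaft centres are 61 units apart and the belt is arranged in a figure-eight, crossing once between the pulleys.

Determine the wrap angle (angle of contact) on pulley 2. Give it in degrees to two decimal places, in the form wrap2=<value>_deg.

wrap2=216.30_deg

crossed belt: β = asin((r1+r2)/C) = asin(19/61) = 18.1482°
wrap1 = wrap2 = π + 2β = 216.2963°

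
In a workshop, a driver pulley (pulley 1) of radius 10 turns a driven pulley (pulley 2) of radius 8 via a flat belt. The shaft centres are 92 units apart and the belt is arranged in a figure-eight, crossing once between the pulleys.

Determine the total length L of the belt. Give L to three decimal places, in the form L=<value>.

crossed belt: β = asin((r1+r2)/C) = asin(18/92) = 11.2828°
wrap1 = wrap2 = π + 2β = 202.5656°
tangent length = C·cosβ = 90.2219
L = (r1+r2)·wrap + 2·C·cosβ = 18·3.5354 + 2·90.2219 = 244.0818

L=244.082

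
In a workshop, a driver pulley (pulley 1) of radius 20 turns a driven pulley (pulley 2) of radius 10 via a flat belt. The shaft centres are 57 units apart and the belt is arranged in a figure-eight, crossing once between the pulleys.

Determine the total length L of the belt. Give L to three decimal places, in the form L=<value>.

crossed belt: β = asin((r1+r2)/C) = asin(30/57) = 31.7569°
wrap1 = wrap2 = π + 2β = 243.5137°
tangent length = C·cosβ = 48.4665
L = (r1+r2)·wrap + 2·C·cosβ = 30·4.2501 + 2·48.4665 = 224.4365

L=224.436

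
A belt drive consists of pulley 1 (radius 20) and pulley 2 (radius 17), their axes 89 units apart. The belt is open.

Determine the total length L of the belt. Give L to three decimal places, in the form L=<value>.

L=294.340

open belt: β = asin((r2−r1)/C) = asin(-3/89) = -1.9317°
wrap1 = π − 2β = 183.8634°
wrap2 = π + 2β = 176.1366°
tangent length = C·cosβ = 88.9494
L = r1·wrap1 + r2·wrap2 + 2·C·cosβ = 20·3.2090 + 17·3.0742 + 2·88.9494 = 294.3401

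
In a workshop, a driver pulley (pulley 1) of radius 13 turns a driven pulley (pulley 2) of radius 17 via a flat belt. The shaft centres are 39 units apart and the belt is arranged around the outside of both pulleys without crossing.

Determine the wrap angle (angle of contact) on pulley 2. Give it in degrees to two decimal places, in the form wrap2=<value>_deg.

open belt: β = asin((r2−r1)/C) = asin(4/39) = 5.8868°
wrap1 = π − 2β = 168.2263°
wrap2 = π + 2β = 191.7737°

wrap2=191.77_deg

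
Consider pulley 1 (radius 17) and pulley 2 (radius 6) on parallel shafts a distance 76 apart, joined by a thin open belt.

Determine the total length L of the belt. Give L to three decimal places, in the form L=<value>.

L=225.852

open belt: β = asin((r2−r1)/C) = asin(-11/76) = -8.3220°
wrap1 = π − 2β = 196.6441°
wrap2 = π + 2β = 163.3559°
tangent length = C·cosβ = 75.1997
L = r1·wrap1 + r2·wrap2 + 2·C·cosβ = 17·3.4321 + 6·2.8511 + 2·75.1997 = 225.8515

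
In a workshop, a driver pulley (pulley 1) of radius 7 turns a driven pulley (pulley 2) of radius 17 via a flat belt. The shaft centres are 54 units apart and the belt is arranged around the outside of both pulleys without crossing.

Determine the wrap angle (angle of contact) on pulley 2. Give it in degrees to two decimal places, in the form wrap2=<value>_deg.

wrap2=201.34_deg

open belt: β = asin((r2−r1)/C) = asin(10/54) = 10.6719°
wrap1 = π − 2β = 158.6561°
wrap2 = π + 2β = 201.3439°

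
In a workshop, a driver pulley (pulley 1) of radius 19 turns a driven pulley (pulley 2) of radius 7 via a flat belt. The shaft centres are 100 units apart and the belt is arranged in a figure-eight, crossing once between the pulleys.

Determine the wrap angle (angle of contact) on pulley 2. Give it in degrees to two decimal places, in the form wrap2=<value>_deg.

wrap2=210.14_deg

crossed belt: β = asin((r1+r2)/C) = asin(26/100) = 15.0701°
wrap1 = wrap2 = π + 2β = 210.1401°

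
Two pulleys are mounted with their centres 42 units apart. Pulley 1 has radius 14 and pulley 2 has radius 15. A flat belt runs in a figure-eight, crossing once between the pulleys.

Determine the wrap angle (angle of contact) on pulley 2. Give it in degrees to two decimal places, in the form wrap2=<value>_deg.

crossed belt: β = asin((r1+r2)/C) = asin(29/42) = 43.6678°
wrap1 = wrap2 = π + 2β = 267.3356°

wrap2=267.34_deg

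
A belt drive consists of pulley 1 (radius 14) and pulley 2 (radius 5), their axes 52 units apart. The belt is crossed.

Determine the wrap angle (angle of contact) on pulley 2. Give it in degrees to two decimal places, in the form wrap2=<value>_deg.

crossed belt: β = asin((r1+r2)/C) = asin(19/52) = 21.4313°
wrap1 = wrap2 = π + 2β = 222.8625°

wrap2=222.86_deg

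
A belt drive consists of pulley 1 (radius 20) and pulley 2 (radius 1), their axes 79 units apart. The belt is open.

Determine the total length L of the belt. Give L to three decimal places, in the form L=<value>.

L=228.565

open belt: β = asin((r2−r1)/C) = asin(-19/79) = -13.9164°
wrap1 = π − 2β = 207.8329°
wrap2 = π + 2β = 152.1671°
tangent length = C·cosβ = 76.6812
L = r1·wrap1 + r2·wrap2 + 2·C·cosβ = 20·3.6274 + 1·2.6558 + 2·76.6812 = 228.5655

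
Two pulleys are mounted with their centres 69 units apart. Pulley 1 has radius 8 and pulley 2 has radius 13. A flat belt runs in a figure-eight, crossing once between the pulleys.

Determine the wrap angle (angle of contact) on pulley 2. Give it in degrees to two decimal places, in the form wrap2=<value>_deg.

crossed belt: β = asin((r1+r2)/C) = asin(21/69) = 17.7189°
wrap1 = wrap2 = π + 2β = 215.4379°

wrap2=215.44_deg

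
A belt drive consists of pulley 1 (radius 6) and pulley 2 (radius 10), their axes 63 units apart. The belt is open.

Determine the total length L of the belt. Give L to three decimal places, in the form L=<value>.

open belt: β = asin((r2−r1)/C) = asin(4/63) = 3.6403°
wrap1 = π − 2β = 172.7194°
wrap2 = π + 2β = 187.2806°
tangent length = C·cosβ = 62.8729
L = r1·wrap1 + r2·wrap2 + 2·C·cosβ = 6·3.0145 + 10·3.2687 + 2·62.8729 = 176.5195

L=176.520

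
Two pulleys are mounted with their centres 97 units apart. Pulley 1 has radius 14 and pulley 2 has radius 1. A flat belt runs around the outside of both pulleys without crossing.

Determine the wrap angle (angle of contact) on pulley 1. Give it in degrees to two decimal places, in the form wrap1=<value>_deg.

wrap1=195.40_deg

open belt: β = asin((r2−r1)/C) = asin(-13/97) = -7.7020°
wrap1 = π − 2β = 195.4040°
wrap2 = π + 2β = 164.5960°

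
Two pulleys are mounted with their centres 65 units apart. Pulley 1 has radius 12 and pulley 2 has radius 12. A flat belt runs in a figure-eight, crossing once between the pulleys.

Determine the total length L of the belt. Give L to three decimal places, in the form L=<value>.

L=214.365

crossed belt: β = asin((r1+r2)/C) = asin(24/65) = 21.6682°
wrap1 = wrap2 = π + 2β = 223.3364°
tangent length = C·cosβ = 60.4070
L = (r1+r2)·wrap + 2·C·cosβ = 24·3.8980 + 2·60.4070 = 214.3648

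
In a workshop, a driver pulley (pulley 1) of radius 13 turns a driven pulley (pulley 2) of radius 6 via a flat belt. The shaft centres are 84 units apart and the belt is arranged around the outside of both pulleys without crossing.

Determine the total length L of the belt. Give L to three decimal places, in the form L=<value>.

open belt: β = asin((r2−r1)/C) = asin(-7/84) = -4.7802°
wrap1 = π − 2β = 189.5604°
wrap2 = π + 2β = 170.4396°
tangent length = C·cosβ = 83.7078
L = r1·wrap1 + r2·wrap2 + 2·C·cosβ = 13·3.3085 + 6·2.9747 + 2·83.7078 = 228.2739

L=228.274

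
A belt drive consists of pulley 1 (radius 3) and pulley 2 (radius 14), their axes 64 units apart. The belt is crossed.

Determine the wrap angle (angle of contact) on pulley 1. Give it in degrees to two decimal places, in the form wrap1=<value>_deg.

wrap1=210.81_deg

crossed belt: β = asin((r1+r2)/C) = asin(17/64) = 15.4041°
wrap1 = wrap2 = π + 2β = 210.8082°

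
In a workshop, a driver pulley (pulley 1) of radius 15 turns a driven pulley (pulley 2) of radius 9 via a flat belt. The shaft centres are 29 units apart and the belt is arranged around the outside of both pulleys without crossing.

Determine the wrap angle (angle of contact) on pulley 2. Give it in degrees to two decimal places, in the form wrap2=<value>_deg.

open belt: β = asin((r2−r1)/C) = asin(-6/29) = -11.9405°
wrap1 = π − 2β = 203.8811°
wrap2 = π + 2β = 156.1189°

wrap2=156.12_deg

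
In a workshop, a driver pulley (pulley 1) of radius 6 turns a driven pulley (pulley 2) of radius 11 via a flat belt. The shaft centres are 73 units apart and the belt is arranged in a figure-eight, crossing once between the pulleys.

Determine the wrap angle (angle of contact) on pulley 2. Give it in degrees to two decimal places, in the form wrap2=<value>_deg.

crossed belt: β = asin((r1+r2)/C) = asin(17/73) = 13.4665°
wrap1 = wrap2 = π + 2β = 206.9330°

wrap2=206.93_deg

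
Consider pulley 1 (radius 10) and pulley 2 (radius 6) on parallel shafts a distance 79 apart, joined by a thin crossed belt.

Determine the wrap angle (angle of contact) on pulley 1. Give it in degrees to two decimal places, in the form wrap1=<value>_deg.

crossed belt: β = asin((r1+r2)/C) = asin(16/79) = 11.6850°
wrap1 = wrap2 = π + 2β = 203.3701°

wrap1=203.37_deg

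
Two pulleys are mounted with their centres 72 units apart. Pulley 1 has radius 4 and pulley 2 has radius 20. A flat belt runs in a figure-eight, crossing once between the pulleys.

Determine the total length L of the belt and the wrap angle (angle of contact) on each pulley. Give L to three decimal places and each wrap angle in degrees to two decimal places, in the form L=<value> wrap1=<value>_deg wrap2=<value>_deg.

L=227.475 wrap1=218.94_deg wrap2=218.94_deg

crossed belt: β = asin((r1+r2)/C) = asin(24/72) = 19.4712°
wrap1 = wrap2 = π + 2β = 218.9424°
tangent length = C·cosβ = 67.8823
L = (r1+r2)·wrap + 2·C·cosβ = 24·3.8213 + 2·67.8823 = 227.4749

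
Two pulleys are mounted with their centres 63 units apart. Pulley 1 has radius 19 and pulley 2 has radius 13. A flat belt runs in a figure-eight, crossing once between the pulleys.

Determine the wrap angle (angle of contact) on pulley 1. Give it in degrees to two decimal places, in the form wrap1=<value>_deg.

crossed belt: β = asin((r1+r2)/C) = asin(32/63) = 30.5265°
wrap1 = wrap2 = π + 2β = 241.0530°

wrap1=241.05_deg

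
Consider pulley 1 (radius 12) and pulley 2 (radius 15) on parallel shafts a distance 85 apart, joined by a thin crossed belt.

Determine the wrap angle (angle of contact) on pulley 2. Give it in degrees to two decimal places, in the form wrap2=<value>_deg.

wrap2=217.04_deg

crossed belt: β = asin((r1+r2)/C) = asin(27/85) = 18.5207°
wrap1 = wrap2 = π + 2β = 217.0414°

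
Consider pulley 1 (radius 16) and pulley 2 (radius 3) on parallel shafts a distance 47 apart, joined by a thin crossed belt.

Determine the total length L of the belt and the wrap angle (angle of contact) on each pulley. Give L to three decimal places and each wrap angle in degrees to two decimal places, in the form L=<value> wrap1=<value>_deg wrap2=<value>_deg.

crossed belt: β = asin((r1+r2)/C) = asin(19/47) = 23.8445°
wrap1 = wrap2 = π + 2β = 227.6889°
tangent length = C·cosβ = 42.9884
L = (r1+r2)·wrap + 2·C·cosβ = 19·3.9739 + 2·42.9884 = 161.4813

L=161.481 wrap1=227.69_deg wrap2=227.69_deg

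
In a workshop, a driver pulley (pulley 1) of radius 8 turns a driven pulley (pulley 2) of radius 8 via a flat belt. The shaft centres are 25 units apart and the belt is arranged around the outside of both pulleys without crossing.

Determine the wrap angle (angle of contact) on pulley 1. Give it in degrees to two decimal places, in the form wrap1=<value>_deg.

wrap1=180.00_deg

open belt: β = asin((r2−r1)/C) = asin(0/25) = 0.0000°
wrap1 = π − 2β = 180.0000°
wrap2 = π + 2β = 180.0000°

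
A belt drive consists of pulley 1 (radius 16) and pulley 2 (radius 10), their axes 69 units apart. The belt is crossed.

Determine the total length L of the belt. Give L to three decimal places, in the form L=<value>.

L=229.600

crossed belt: β = asin((r1+r2)/C) = asin(26/69) = 22.1363°
wrap1 = wrap2 = π + 2β = 224.2726°
tangent length = C·cosβ = 63.9140
L = (r1+r2)·wrap + 2·C·cosβ = 26·3.9143 + 2·63.9140 = 229.5997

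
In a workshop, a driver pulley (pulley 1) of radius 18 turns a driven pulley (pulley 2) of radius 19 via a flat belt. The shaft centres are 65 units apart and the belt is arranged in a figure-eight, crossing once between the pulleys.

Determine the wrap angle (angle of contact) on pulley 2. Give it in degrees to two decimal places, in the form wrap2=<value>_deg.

crossed belt: β = asin((r1+r2)/C) = asin(37/65) = 34.6966°
wrap1 = wrap2 = π + 2β = 249.3932°

wrap2=249.39_deg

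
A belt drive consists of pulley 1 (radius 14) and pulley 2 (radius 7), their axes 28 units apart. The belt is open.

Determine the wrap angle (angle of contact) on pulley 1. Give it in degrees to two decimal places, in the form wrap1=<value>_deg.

wrap1=208.96_deg

open belt: β = asin((r2−r1)/C) = asin(-7/28) = -14.4775°
wrap1 = π − 2β = 208.9550°
wrap2 = π + 2β = 151.0450°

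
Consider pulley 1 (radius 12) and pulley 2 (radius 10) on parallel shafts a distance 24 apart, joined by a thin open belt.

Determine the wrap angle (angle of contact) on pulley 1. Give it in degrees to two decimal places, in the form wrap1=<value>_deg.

open belt: β = asin((r2−r1)/C) = asin(-2/24) = -4.7802°
wrap1 = π − 2β = 189.5604°
wrap2 = π + 2β = 170.4396°

wrap1=189.56_deg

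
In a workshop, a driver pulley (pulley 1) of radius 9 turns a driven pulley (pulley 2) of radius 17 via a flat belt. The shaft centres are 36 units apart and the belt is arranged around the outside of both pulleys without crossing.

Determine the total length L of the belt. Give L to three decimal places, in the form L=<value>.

L=155.467

open belt: β = asin((r2−r1)/C) = asin(8/36) = 12.8396°
wrap1 = π − 2β = 154.3208°
wrap2 = π + 2β = 205.6792°
tangent length = C·cosβ = 35.0999
L = r1·wrap1 + r2·wrap2 + 2·C·cosβ = 9·2.6934 + 17·3.5898 + 2·35.0999 = 155.4666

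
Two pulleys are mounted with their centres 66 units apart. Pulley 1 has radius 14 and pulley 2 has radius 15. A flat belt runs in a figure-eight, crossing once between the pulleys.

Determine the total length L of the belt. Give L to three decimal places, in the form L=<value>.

crossed belt: β = asin((r1+r2)/C) = asin(29/66) = 26.0652°
wrap1 = wrap2 = π + 2β = 232.1304°
tangent length = C·cosβ = 59.2874
L = (r1+r2)·wrap + 2·C·cosβ = 29·4.0514 + 2·59.2874 = 236.0666

L=236.067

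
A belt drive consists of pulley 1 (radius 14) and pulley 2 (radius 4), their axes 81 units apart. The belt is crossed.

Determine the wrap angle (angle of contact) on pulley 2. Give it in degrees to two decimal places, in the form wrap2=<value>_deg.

wrap2=205.68_deg

crossed belt: β = asin((r1+r2)/C) = asin(18/81) = 12.8396°
wrap1 = wrap2 = π + 2β = 205.6792°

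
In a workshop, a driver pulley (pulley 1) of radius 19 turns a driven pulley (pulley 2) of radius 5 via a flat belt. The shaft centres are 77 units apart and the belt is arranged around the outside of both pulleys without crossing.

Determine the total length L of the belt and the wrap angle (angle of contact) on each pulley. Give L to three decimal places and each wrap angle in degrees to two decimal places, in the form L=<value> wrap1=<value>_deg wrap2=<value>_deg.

L=231.951 wrap1=200.95_deg wrap2=159.05_deg

open belt: β = asin((r2−r1)/C) = asin(-14/77) = -10.4757°
wrap1 = π − 2β = 200.9514°
wrap2 = π + 2β = 159.0486°
tangent length = C·cosβ = 75.7166
L = r1·wrap1 + r2·wrap2 + 2·C·cosβ = 19·3.5073 + 5·2.7759 + 2·75.7166 = 231.9508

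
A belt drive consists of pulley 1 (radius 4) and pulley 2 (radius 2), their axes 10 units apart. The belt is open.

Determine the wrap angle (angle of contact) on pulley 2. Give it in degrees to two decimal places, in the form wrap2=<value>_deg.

open belt: β = asin((r2−r1)/C) = asin(-2/10) = -11.5370°
wrap1 = π − 2β = 203.0739°
wrap2 = π + 2β = 156.9261°

wrap2=156.93_deg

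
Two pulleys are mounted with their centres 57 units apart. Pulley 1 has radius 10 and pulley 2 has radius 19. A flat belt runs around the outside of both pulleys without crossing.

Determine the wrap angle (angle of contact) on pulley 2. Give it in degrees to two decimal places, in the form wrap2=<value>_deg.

open belt: β = asin((r2−r1)/C) = asin(9/57) = 9.0847°
wrap1 = π − 2β = 161.8306°
wrap2 = π + 2β = 198.1694°

wrap2=198.17_deg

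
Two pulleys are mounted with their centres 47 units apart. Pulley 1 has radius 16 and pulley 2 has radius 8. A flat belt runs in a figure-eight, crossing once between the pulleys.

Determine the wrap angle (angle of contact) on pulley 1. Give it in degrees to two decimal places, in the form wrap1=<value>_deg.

wrap1=241.41_deg

crossed belt: β = asin((r1+r2)/C) = asin(24/47) = 30.7064°
wrap1 = wrap2 = π + 2β = 241.4127°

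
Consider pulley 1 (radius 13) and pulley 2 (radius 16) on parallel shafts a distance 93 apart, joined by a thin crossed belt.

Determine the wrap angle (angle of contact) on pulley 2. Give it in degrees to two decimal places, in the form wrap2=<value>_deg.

wrap2=216.34_deg

crossed belt: β = asin((r1+r2)/C) = asin(29/93) = 18.1694°
wrap1 = wrap2 = π + 2β = 216.3389°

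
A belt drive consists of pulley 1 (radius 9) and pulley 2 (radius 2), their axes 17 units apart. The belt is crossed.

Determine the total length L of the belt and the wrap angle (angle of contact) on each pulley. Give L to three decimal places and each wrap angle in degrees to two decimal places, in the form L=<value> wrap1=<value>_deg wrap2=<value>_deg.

L=75.962 wrap1=260.64_deg wrap2=260.64_deg

crossed belt: β = asin((r1+r2)/C) = asin(11/17) = 40.3202°
wrap1 = wrap2 = π + 2β = 260.6404°
tangent length = C·cosβ = 12.9615
L = (r1+r2)·wrap + 2·C·cosβ = 11·4.5490 + 2·12.9615 = 75.9623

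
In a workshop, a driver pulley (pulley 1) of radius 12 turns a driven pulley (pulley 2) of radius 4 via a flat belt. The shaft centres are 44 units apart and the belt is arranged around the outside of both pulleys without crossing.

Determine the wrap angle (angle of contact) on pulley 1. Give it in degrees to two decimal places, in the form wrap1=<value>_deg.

open belt: β = asin((r2−r1)/C) = asin(-8/44) = -10.4757°
wrap1 = π − 2β = 200.9514°
wrap2 = π + 2β = 159.0486°

wrap1=200.95_deg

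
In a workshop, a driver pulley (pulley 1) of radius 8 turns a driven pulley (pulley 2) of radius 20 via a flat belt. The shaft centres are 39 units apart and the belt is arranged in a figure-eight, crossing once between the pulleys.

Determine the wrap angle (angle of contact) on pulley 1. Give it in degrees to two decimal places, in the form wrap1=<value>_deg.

wrap1=271.77_deg

crossed belt: β = asin((r1+r2)/C) = asin(28/39) = 45.8854°
wrap1 = wrap2 = π + 2β = 271.7708°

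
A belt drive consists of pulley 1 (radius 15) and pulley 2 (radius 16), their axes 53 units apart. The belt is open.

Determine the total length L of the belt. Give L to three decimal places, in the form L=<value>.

L=203.408

open belt: β = asin((r2−r1)/C) = asin(1/53) = 1.0811°
wrap1 = π − 2β = 177.8378°
wrap2 = π + 2β = 182.1622°
tangent length = C·cosβ = 52.9906
L = r1·wrap1 + r2·wrap2 + 2·C·cosβ = 15·3.1039 + 16·3.1793 + 2·52.9906 = 203.4082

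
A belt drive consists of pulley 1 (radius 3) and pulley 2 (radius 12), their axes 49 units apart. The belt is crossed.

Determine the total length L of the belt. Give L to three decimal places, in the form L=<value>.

L=149.753

crossed belt: β = asin((r1+r2)/C) = asin(15/49) = 17.8257°
wrap1 = wrap2 = π + 2β = 215.6514°
tangent length = C·cosβ = 46.6476
L = (r1+r2)·wrap + 2·C·cosβ = 15·3.7638 + 2·46.6476 = 149.7526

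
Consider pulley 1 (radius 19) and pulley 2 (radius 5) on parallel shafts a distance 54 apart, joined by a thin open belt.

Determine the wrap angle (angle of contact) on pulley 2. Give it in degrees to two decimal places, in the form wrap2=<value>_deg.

open belt: β = asin((r2−r1)/C) = asin(-14/54) = -15.0261°
wrap1 = π − 2β = 210.0522°
wrap2 = π + 2β = 149.9478°

wrap2=149.95_deg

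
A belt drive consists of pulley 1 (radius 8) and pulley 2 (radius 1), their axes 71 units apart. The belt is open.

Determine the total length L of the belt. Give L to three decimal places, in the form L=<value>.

L=170.965

open belt: β = asin((r2−r1)/C) = asin(-7/71) = -5.6581°
wrap1 = π − 2β = 191.3161°
wrap2 = π + 2β = 168.6839°
tangent length = C·cosβ = 70.6541
L = r1·wrap1 + r2·wrap2 + 2·C·cosβ = 8·3.3391 + 1·2.9441 + 2·70.6541 = 170.9650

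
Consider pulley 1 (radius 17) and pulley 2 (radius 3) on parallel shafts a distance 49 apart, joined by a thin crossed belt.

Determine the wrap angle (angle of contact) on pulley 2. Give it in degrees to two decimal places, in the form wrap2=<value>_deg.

crossed belt: β = asin((r1+r2)/C) = asin(20/49) = 24.0895°
wrap1 = wrap2 = π + 2β = 228.1790°

wrap2=228.18_deg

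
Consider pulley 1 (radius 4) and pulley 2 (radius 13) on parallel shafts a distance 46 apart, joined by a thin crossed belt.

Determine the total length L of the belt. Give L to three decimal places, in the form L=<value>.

L=151.764

crossed belt: β = asin((r1+r2)/C) = asin(17/46) = 21.6888°
wrap1 = wrap2 = π + 2β = 223.3776°
tangent length = C·cosβ = 42.7434
L = (r1+r2)·wrap + 2·C·cosβ = 17·3.8987 + 2·42.7434 = 151.7643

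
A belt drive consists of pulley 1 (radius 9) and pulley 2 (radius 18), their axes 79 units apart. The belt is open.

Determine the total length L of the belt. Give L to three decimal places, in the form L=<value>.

open belt: β = asin((r2−r1)/C) = asin(9/79) = 6.5416°
wrap1 = π − 2β = 166.9169°
wrap2 = π + 2β = 193.0831°
tangent length = C·cosβ = 78.4857
L = r1·wrap1 + r2·wrap2 + 2·C·cosβ = 9·2.9132 + 18·3.3699 + 2·78.4857 = 243.8494

L=243.849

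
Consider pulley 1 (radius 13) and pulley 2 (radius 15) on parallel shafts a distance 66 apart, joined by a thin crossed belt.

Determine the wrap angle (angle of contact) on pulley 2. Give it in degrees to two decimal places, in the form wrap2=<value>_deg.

wrap2=230.21_deg

crossed belt: β = asin((r1+r2)/C) = asin(28/66) = 25.1027°
wrap1 = wrap2 = π + 2β = 230.2054°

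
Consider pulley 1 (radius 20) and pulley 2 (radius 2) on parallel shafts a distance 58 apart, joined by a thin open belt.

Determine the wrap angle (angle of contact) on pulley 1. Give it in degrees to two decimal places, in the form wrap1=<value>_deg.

wrap1=216.16_deg

open belt: β = asin((r2−r1)/C) = asin(-18/58) = -18.0800°
wrap1 = π − 2β = 216.1600°
wrap2 = π + 2β = 143.8400°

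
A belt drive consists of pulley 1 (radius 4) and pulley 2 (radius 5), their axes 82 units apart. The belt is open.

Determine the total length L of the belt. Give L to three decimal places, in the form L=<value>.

open belt: β = asin((r2−r1)/C) = asin(1/82) = 0.6987°
wrap1 = π − 2β = 178.6025°
wrap2 = π + 2β = 181.3975°
tangent length = C·cosβ = 81.9939
L = r1·wrap1 + r2·wrap2 + 2·C·cosβ = 4·3.1172 + 5·3.1660 + 2·81.9939 = 192.2865

L=192.287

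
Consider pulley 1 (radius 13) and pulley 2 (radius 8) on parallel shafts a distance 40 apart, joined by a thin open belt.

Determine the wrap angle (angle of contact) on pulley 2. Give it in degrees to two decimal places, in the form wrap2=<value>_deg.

wrap2=165.64_deg

open belt: β = asin((r2−r1)/C) = asin(-5/40) = -7.1808°
wrap1 = π − 2β = 194.3615°
wrap2 = π + 2β = 165.6385°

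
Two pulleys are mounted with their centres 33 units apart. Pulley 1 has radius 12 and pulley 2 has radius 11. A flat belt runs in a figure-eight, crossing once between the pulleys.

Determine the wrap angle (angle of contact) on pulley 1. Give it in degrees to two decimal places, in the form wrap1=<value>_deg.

wrap1=268.37_deg

crossed belt: β = asin((r1+r2)/C) = asin(23/33) = 44.1844°
wrap1 = wrap2 = π + 2β = 268.3688°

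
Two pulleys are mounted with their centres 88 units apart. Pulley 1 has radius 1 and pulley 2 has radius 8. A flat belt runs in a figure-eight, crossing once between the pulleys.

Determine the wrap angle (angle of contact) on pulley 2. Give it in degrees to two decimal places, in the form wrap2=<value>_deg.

crossed belt: β = asin((r1+r2)/C) = asin(9/88) = 5.8701°
wrap1 = wrap2 = π + 2β = 191.7401°

wrap2=191.74_deg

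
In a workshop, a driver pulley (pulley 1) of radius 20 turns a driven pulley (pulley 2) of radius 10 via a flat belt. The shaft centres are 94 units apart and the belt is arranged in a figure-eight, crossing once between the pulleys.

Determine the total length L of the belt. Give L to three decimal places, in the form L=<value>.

L=291.906

crossed belt: β = asin((r1+r2)/C) = asin(30/94) = 18.6115°
wrap1 = wrap2 = π + 2β = 217.2229°
tangent length = C·cosβ = 89.0842
L = (r1+r2)·wrap + 2·C·cosβ = 30·3.7913 + 2·89.0842 = 291.9061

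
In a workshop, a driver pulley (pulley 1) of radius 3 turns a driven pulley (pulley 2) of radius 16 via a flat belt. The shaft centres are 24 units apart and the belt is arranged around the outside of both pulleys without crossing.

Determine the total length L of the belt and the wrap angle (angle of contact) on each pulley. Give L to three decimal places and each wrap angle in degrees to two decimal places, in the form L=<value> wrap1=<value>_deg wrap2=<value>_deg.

L=114.922 wrap1=114.41_deg wrap2=245.59_deg

open belt: β = asin((r2−r1)/C) = asin(13/24) = 32.7972°
wrap1 = π − 2β = 114.4057°
wrap2 = π + 2β = 245.5943°
tangent length = C·cosβ = 20.1742
L = r1·wrap1 + r2·wrap2 + 2·C·cosβ = 3·1.9968 + 16·4.2864 + 2·20.1742 = 114.9216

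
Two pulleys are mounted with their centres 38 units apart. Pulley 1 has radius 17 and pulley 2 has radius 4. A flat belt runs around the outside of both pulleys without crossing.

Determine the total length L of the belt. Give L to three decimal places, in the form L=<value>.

open belt: β = asin((r2−r1)/C) = asin(-13/38) = -20.0052°
wrap1 = π − 2β = 220.0104°
wrap2 = π + 2β = 139.9896°
tangent length = C·cosβ = 35.7071
L = r1·wrap1 + r2·wrap2 + 2·C·cosβ = 17·3.8399 + 4·2.4433 + 2·35.7071 = 146.4658

L=146.466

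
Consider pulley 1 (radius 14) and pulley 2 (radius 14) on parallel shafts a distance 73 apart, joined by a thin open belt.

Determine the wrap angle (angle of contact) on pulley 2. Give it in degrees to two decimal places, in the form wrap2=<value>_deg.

wrap2=180.00_deg

open belt: β = asin((r2−r1)/C) = asin(0/73) = 0.0000°
wrap1 = π − 2β = 180.0000°
wrap2 = π + 2β = 180.0000°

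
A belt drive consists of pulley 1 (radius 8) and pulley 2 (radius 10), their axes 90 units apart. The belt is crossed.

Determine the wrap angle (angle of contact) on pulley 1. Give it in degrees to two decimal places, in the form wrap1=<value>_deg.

crossed belt: β = asin((r1+r2)/C) = asin(18/90) = 11.5370°
wrap1 = wrap2 = π + 2β = 203.0739°

wrap1=203.07_deg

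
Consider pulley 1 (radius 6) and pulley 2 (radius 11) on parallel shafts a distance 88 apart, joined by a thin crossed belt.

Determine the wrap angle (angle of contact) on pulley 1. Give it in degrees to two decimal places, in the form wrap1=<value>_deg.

wrap1=202.28_deg

crossed belt: β = asin((r1+r2)/C) = asin(17/88) = 11.1385°
wrap1 = wrap2 = π + 2β = 202.2771°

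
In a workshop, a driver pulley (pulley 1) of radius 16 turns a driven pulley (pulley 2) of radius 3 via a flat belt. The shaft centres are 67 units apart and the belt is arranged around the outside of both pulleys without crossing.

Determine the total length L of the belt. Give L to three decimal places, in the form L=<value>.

L=196.221

open belt: β = asin((r2−r1)/C) = asin(-13/67) = -11.1881°
wrap1 = π − 2β = 202.3761°
wrap2 = π + 2β = 157.6239°
tangent length = C·cosβ = 65.7267
L = r1·wrap1 + r2·wrap2 + 2·C·cosβ = 16·3.5321 + 3·2.7511 + 2·65.7267 = 196.2207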